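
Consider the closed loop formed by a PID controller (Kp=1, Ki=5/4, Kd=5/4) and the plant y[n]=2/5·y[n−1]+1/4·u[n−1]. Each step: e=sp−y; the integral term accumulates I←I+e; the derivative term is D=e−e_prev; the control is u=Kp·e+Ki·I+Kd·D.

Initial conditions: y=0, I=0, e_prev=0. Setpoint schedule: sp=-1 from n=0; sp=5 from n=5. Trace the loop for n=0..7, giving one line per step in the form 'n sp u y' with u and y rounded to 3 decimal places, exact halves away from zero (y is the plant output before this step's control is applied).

(exact arithmetic carried between steps; '≈' marks a value shown rounded to 6 d.p. or computed from one; I and e_prev carry over from the previous line; the table rounds u and y to 3 d.p., halves away from zero)
n=0: y=0, sp=-1, e=sp−y=-1; I=-1, D=e−e_prev=-1; u=1·(-1)+5/4·(-1)+5/4·(-1)=-3.5; next y=2/5·0+1/4·(-3.5)=-0.875
n=1: y=-0.875, sp=-1, e=sp−y=-0.125; I=-1.125, D=e−e_prev=0.875; u=1·(-0.125)+5/4·(-1.125)+5/4·0.875=-0.4375; next y=2/5·(-0.875)+1/4·(-0.4375)=-0.459375
n=2: y=-0.459375, sp=-1, e=sp−y=-0.540625; I=-1.665625, D=e−e_prev=-0.415625; u=1·(-0.540625)+5/4·(-1.665625)+5/4·(-0.415625)≈-3.142188; next y=2/5·(-0.459375)+1/4·(-3.142188)≈-0.969297
n=3: y≈-0.969297, sp=-1, e=sp−y≈-0.030703; I≈-1.696328, D=e−e_prev≈0.509922; u=1·(-0.030703)+5/4·(-1.696328)+5/4·0.509922≈-1.513711; next y=2/5·(-0.969297)+1/4·(-1.513711)≈-0.766146
n=4: y≈-0.766146, sp=-1, e=sp−y≈-0.233854; I≈-1.930182, D=e−e_prev≈-0.203150; u=1·(-0.233854)+5/4·(-1.930182)+5/4·(-0.203150)≈-2.900519; next y=2/5·(-0.766146)+1/4·(-2.900519)≈-1.031588
n=5: y≈-1.031588, sp=5, e=sp−y≈6.031588; I≈4.101407, D=e−e_prev≈6.265442; u=1·6.031588+5/4·4.101407+5/4·6.265442≈18.990149; next y=2/5·(-1.031588)+1/4·18.990149≈4.334902
n=6: y≈4.334902, sp=5, e=sp−y≈0.665098; I≈4.766505, D=e−e_prev≈-5.366490; u=1·0.665098+5/4·4.766505+5/4·(-5.366490)≈-0.084884; next y=2/5·4.334902+1/4·(-0.084884)≈1.712740
n=7: y≈1.712740, sp=5, e=sp−y≈3.287260; I≈8.053765, D=e−e_prev≈2.622162; u=1·3.287260+5/4·8.053765+5/4·2.622162≈16.632169; next y=2/5·1.712740+1/4·16.632169≈4.843138

0 -1 -3.500 0.000
1 -1 -0.438 -0.875
2 -1 -3.142 -0.459
3 -1 -1.514 -0.969
4 -1 -2.901 -0.766
5 5 18.990 -1.032
6 5 -0.085 4.335
7 5 16.632 1.713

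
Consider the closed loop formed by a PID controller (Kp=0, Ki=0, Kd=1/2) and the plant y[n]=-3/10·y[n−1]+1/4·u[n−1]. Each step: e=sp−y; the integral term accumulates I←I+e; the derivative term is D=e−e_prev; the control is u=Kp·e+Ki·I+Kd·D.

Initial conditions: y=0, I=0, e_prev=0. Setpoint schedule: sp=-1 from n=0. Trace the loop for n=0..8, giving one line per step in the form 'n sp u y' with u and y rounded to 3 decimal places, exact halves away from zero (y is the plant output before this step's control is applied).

0 -1 -0.500 0.000
1 -1 0.063 -0.125
2 -1 -0.089 0.053
3 -1 0.046 -0.038
4 -1 -0.031 0.023
5 -1 0.019 -0.014
6 -1 -0.012 0.009
7 -1 0.007 -0.006
8 -1 -0.005 0.004

(exact arithmetic carried between steps; '≈' marks a value shown rounded to 6 d.p. or computed from one; I and e_prev carry over from the previous line; the table rounds u and y to 3 d.p., halves away from zero)
n=0: y=0, sp=-1, e=sp−y=-1; I=-1, D=e−e_prev=-1; u=0·(-1)+0·(-1)+1/2·(-1)=-0.5; next y=-3/10·0+1/4·(-0.5)=-0.125
n=1: y=-0.125, sp=-1, e=sp−y=-0.875; I=-1.875, D=e−e_prev=0.125; u=0·(-0.875)+0·(-1.875)+1/2·0.125=0.0625; next y=-3/10·(-0.125)+1/4·0.0625=0.053125
n=2: y=0.053125, sp=-1, e=sp−y=-1.053125; I=-2.928125, D=e−e_prev=-0.178125; u=0·(-1.053125)+0·(-2.928125)+1/2·(-0.178125)≈-0.089063; next y=-3/10·0.053125+1/4·(-0.089063)≈-0.038203
n=3: y≈-0.038203, sp=-1, e=sp−y≈-0.961797; I≈-3.889922, D=e−e_prev≈0.091328; u=0·(-0.961797)+0·(-3.889922)+1/2·0.091328≈0.045664; next y=-3/10·(-0.038203)+1/4·0.045664≈0.022877
n=4: y≈0.022877, sp=-1, e=sp−y≈-1.022877; I≈-4.912799, D=e−e_prev≈-0.061080; u=0·(-1.022877)+0·(-4.912799)+1/2·(-0.061080)≈-0.030540; next y=-3/10·0.022877+1/4·(-0.030540)≈-0.014498
n=5: y≈-0.014498, sp=-1, e=sp−y≈-0.985502; I≈-5.898301, D=e−e_prev≈0.037375; u=0·(-0.985502)+0·(-5.898301)+1/2·0.037375≈0.018688; next y=-3/10·(-0.014498)+1/4·0.018688≈0.009021
n=6: y≈0.009021, sp=-1, e=sp−y≈-1.009021; I≈-6.907322, D=e−e_prev≈-0.023519; u=0·(-1.009021)+0·(-6.907322)+1/2·(-0.023519)≈-0.011760; next y=-3/10·0.009021+1/4·(-0.011760)≈-0.005646
n=7: y≈-0.005646, sp=-1, e=sp−y≈-0.994354; I≈-7.901676, D=e−e_prev≈0.014668; u=0·(-0.994354)+0·(-7.901676)+1/2·0.014668≈0.007334; next y=-3/10·(-0.005646)+1/4·0.007334≈0.003527
n=8: y≈0.003527, sp=-1, e=sp−y≈-1.003527; I≈-8.905203, D=e−e_prev≈-0.009174; u=0·(-1.003527)+0·(-8.905203)+1/2·(-0.009174)≈-0.004587; next y=-3/10·0.003527+1/4·(-0.004587)≈-0.002205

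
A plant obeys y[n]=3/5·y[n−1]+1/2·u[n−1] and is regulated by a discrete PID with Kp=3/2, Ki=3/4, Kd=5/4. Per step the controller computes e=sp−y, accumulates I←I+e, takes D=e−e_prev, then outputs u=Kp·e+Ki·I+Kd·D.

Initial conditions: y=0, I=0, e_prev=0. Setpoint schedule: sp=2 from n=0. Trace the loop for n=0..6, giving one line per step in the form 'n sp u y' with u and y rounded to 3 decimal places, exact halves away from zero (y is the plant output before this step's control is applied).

(exact arithmetic carried between steps; '≈' marks a value shown rounded to 6 d.p. or computed from one; I and e_prev carry over from the previous line; the table rounds u and y to 3 d.p., halves away from zero)
n=0: y=0, sp=2, e=sp−y=2; I=2, D=e−e_prev=2; u=3/2·2+3/4·2+5/4·2=7; next y=3/5·0+1/2·7=3.5
n=1: y=3.5, sp=2, e=sp−y=-1.5; I=0.5, D=e−e_prev=-3.5; u=3/2·(-1.5)+3/4·0.5+5/4·(-3.5)=-6.25; next y=3/5·3.5+1/2·(-6.25)=-1.025
n=2: y=-1.025, sp=2, e=sp−y=3.025; I=3.525, D=e−e_prev=4.525; u=3/2·3.025+3/4·3.525+5/4·4.525=12.8375; next y=3/5·(-1.025)+1/2·12.8375=5.80375
n=3: y=5.80375, sp=2, e=sp−y=-3.80375; I=-0.27875, D=e−e_prev=-6.82875; u=3/2·(-3.80375)+3/4·(-0.27875)+5/4·(-6.82875)=-14.450625; next y=3/5·5.80375+1/2·(-14.450625)≈-3.743063
n=4: y≈-3.743063, sp=2, e=sp−y≈5.743063; I≈5.464313, D=e−e_prev≈9.546813; u=3/2·5.743063+3/4·5.464313+5/4·9.546813≈24.646344; next y=3/5·(-3.743063)+1/2·24.646344≈10.077334
n=5: y≈10.077334, sp=2, e=sp−y≈-8.077334; I≈-2.613022, D=e−e_prev≈-13.820397; u=3/2·(-8.077334)+3/4·(-2.613022)+5/4·(-13.820397)≈-31.351264; next y=3/5·10.077334+1/2·(-31.351264)≈-9.629231
n=6: y≈-9.629231, sp=2, e=sp−y≈11.629231; I≈9.016210, D=e−e_prev≈19.706566; u=3/2·11.629231+3/4·9.016210+5/4·19.706566≈48.839211; next y=3/5·(-9.629231)+1/2·48.839211≈18.642067

0 2 7.000 0.000
1 2 -6.250 3.500
2 2 12.838 -1.025
3 2 -14.451 5.804
4 2 24.646 -3.743
5 2 -31.351 10.077
6 2 48.839 -9.629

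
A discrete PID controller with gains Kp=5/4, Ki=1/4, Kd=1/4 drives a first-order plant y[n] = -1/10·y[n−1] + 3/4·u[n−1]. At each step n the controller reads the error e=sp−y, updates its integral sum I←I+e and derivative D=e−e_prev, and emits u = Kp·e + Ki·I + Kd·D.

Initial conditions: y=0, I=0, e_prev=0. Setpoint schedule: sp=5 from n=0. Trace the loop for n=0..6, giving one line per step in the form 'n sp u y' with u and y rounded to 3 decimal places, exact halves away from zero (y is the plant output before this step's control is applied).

0 5 8.750 0.000
1 5 -2.734 6.563
2 5 14.737 -2.707
3 5 -10.207 11.324
4 5 26.915 -8.788
5 5 -26.908 21.065
6 5 52.405 -22.287

(exact arithmetic carried between steps; '≈' marks a value shown rounded to 6 d.p. or computed from one; I and e_prev carry over from the previous line; the table rounds u and y to 3 d.p., halves away from zero)
n=0: y=0, sp=5, e=sp−y=5; I=5, D=e−e_prev=5; u=5/4·5+1/4·5+1/4·5=8.75; next y=-1/10·0+3/4·8.75=6.5625
n=1: y=6.5625, sp=5, e=sp−y=-1.5625; I=3.4375, D=e−e_prev=-6.5625; u=5/4·(-1.5625)+1/4·3.4375+1/4·(-6.5625)=-2.734375; next y=-1/10·6.5625+3/4·(-2.734375)≈-2.707031
n=2: y≈-2.707031, sp=5, e=sp−y≈7.707031; I≈11.144531, D=e−e_prev≈9.269531; u=5/4·7.707031+1/4·11.144531+1/4·9.269531≈14.737305; next y=-1/10·(-2.707031)+3/4·14.737305≈11.323682
n=3: y≈11.323682, sp=5, e=sp−y≈-6.323682; I≈4.820850, D=e−e_prev≈-14.030713; u=5/4·(-6.323682)+1/4·4.820850+1/4·(-14.030713)≈-10.207068; next y=-1/10·11.323682+3/4·(-10.207068)≈-8.787669
n=4: y≈-8.787669, sp=5, e=sp−y≈13.787669; I≈18.608519, D=e−e_prev≈20.111351; u=5/4·13.787669+1/4·18.608519+1/4·20.111351≈26.914554; next y=-1/10·(-8.787669)+3/4·26.914554≈21.064682
n=5: y≈21.064682, sp=5, e=sp−y≈-16.064682; I≈2.543837, D=e−e_prev≈-29.852351; u=5/4·(-16.064682)+1/4·2.543837+1/4·(-29.852351)≈-26.907981; next y=-1/10·21.064682+3/4·(-26.907981)≈-22.287454
n=6: y≈-22.287454, sp=5, e=sp−y≈27.287454; I≈29.831291, D=e−e_prev≈43.352136; u=5/4·27.287454+1/4·29.831291+1/4·43.352136≈52.405175; next y=-1/10·(-22.287454)+3/4·52.405175≈41.532626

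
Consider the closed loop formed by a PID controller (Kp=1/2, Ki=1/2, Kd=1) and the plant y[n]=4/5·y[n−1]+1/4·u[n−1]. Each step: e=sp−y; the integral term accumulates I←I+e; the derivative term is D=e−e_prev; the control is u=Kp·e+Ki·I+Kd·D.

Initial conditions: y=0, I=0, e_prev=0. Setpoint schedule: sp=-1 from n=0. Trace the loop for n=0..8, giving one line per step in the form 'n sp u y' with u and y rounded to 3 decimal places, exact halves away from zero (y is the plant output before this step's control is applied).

0 -1 -2.000 0.000
1 -1 -0.500 -0.500
2 -1 -1.200 -0.525
3 -1 -1.073 -0.720
4 -1 -1.159 -0.844
5 -1 -1.119 -0.965
6 -1 -1.084 -1.052
7 -1 -1.024 -1.113
8 -1 -0.961 -1.146

(exact arithmetic carried between steps; '≈' marks a value shown rounded to 6 d.p. or computed from one; I and e_prev carry over from the previous line; the table rounds u and y to 3 d.p., halves away from zero)
n=0: y=0, sp=-1, e=sp−y=-1; I=-1, D=e−e_prev=-1; u=1/2·(-1)+1/2·(-1)+1·(-1)=-2; next y=4/5·0+1/4·(-2)=-0.5
n=1: y=-0.5, sp=-1, e=sp−y=-0.5; I=-1.5, D=e−e_prev=0.5; u=1/2·(-0.5)+1/2·(-1.5)+1·0.5=-0.5; next y=4/5·(-0.5)+1/4·(-0.5)=-0.525
n=2: y=-0.525, sp=-1, e=sp−y=-0.475; I=-1.975, D=e−e_prev=0.025; u=1/2·(-0.475)+1/2·(-1.975)+1·0.025=-1.2; next y=4/5·(-0.525)+1/4·(-1.2)=-0.72
n=3: y=-0.72, sp=-1, e=sp−y=-0.28; I=-2.255, D=e−e_prev=0.195; u=1/2·(-0.28)+1/2·(-2.255)+1·0.195=-1.0725; next y=4/5·(-0.72)+1/4·(-1.0725)=-0.844125
n=4: y=-0.844125, sp=-1, e=sp−y=-0.155875; I=-2.410875, D=e−e_prev=0.124125; u=1/2·(-0.155875)+1/2·(-2.410875)+1·0.124125=-1.15925; next y=4/5·(-0.844125)+1/4·(-1.15925)≈-0.965113
n=5: y≈-0.965113, sp=-1, e=sp−y≈-0.034888; I≈-2.445763, D=e−e_prev≈0.120988; u=1/2·(-0.034888)+1/2·(-2.445763)+1·0.120988≈-1.119338; next y=4/5·(-0.965113)+1/4·(-1.119338)≈-1.051924
n=6: y≈-1.051924, sp=-1, e=sp−y≈0.051924; I≈-2.393838, D=e−e_prev≈0.086812; u=1/2·0.051924+1/2·(-2.393838)+1·0.086812≈-1.084145; next y=4/5·(-1.051924)+1/4·(-1.084145)≈-1.112576
n=7: y≈-1.112576, sp=-1, e=sp−y≈0.112576; I≈-2.281262, D=e−e_prev≈0.060651; u=1/2·0.112576+1/2·(-2.281262)+1·0.060651≈-1.023692; next y=4/5·(-1.112576)+1/4·(-1.023692)≈-1.145984
n=8: y≈-1.145984, sp=-1, e=sp−y≈0.145984; I≈-2.135279, D=e−e_prev≈0.033408; u=1/2·0.145984+1/2·(-2.135279)+1·0.033408≈-0.961240; next y=4/5·(-1.145984)+1/4·(-0.961240)≈-1.157097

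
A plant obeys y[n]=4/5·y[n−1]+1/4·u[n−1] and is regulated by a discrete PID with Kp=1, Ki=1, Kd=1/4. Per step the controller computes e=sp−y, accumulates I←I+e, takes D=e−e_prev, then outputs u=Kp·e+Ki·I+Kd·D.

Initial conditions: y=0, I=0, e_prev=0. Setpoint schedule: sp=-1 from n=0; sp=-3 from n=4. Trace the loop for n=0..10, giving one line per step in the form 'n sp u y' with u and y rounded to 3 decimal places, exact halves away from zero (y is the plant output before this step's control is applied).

0 -1 -2.250 0.000
1 -1 -1.734 -0.563
2 -1 -1.590 -0.884
3 -1 -1.290 -1.104
4 -3 -5.512 -1.206
5 -3 -4.274 -2.343
6 -3 -3.865 -2.943
7 -3 -3.223 -3.320
8 -3 -2.678 -3.462
9 -3 -2.303 -3.439
10 -3 -2.110 -3.327

(exact arithmetic carried between steps; '≈' marks a value shown rounded to 6 d.p. or computed from one; I and e_prev carry over from the previous line; the table rounds u and y to 3 d.p., halves away from zero)
n=0: y=0, sp=-1, e=sp−y=-1; I=-1, D=e−e_prev=-1; u=1·(-1)+1·(-1)+1/4·(-1)=-2.25; next y=4/5·0+1/4·(-2.25)=-0.5625
n=1: y=-0.5625, sp=-1, e=sp−y=-0.4375; I=-1.4375, D=e−e_prev=0.5625; u=1·(-0.4375)+1·(-1.4375)+1/4·0.5625=-1.734375; next y=4/5·(-0.5625)+1/4·(-1.734375)≈-0.883594
n=2: y≈-0.883594, sp=-1, e=sp−y≈-0.116406; I≈-1.553906, D=e−e_prev≈0.321094; u=1·(-0.116406)+1·(-1.553906)+1/4·0.321094≈-1.590039; next y=4/5·(-0.883594)+1/4·(-1.590039)≈-1.104385
n=3: y≈-1.104385, sp=-1, e=sp−y≈0.104385; I≈-1.449521, D=e−e_prev≈0.220791; u=1·0.104385+1·(-1.449521)+1/4·0.220791≈-1.289939; next y=4/5·(-1.104385)+1/4·(-1.289939)≈-1.205993
n=4: y≈-1.205993, sp=-3, e=sp−y≈-1.794007; I≈-3.243529, D=e−e_prev≈-1.898392; u=1·(-1.794007)+1·(-3.243529)+1/4·(-1.898392)≈-5.512134; next y=4/5·(-1.205993)+1/4·(-5.512134)≈-2.342828
n=5: y≈-2.342828, sp=-3, e=sp−y≈-0.657172; I≈-3.900701, D=e−e_prev≈1.136835; u=1·(-0.657172)+1·(-3.900701)+1/4·1.136835≈-4.273665; next y=4/5·(-2.342828)+1/4·(-4.273665)≈-2.942678
n=6: y≈-2.942678, sp=-3, e=sp−y≈-0.057322; I≈-3.958023, D=e−e_prev≈0.599851; u=1·(-0.057322)+1·(-3.958023)+1/4·0.599851≈-3.865382; next y=4/5·(-2.942678)+1/4·(-3.865382)≈-3.320488
n=7: y≈-3.320488, sp=-3, e=sp−y≈0.320488; I≈-3.637535, D=e−e_prev≈0.377810; u=1·0.320488+1·(-3.637535)+1/4·0.377810≈-3.222594; next y=4/5·(-3.320488)+1/4·(-3.222594)≈-3.462039
n=8: y≈-3.462039, sp=-3, e=sp−y≈0.462039; I≈-3.175496, D=e−e_prev≈0.141551; u=1·0.462039+1·(-3.175496)+1/4·0.141551≈-2.678069; next y=4/5·(-3.462039)+1/4·(-2.678069)≈-3.439148
n=9: y≈-3.439148, sp=-3, e=sp−y≈0.439148; I≈-2.736347, D=e−e_prev≈-0.022891; u=1·0.439148+1·(-2.736347)+1/4·(-0.022891)≈-2.302921; next y=4/5·(-3.439148)+1/4·(-2.302921)≈-3.327049
n=10: y≈-3.327049, sp=-3, e=sp−y≈0.327049; I≈-2.409298, D=e−e_prev≈-0.112099; u=1·0.327049+1·(-2.409298)+1/4·(-0.112099)≈-2.110274; next y=4/5·(-3.327049)+1/4·(-2.110274)≈-3.189208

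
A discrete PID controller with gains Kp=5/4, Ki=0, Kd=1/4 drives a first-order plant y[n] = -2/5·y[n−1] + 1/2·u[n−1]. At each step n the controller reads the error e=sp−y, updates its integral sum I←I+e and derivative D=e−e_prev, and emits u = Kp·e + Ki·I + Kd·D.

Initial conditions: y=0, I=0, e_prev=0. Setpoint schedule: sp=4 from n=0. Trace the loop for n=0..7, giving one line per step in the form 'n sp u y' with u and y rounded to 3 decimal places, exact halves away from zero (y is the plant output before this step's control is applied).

0 4 6.000 0.000
1 4 0.500 3.000
2 4 7.175 -0.950
3 4 -1.189 3.968
4 4 9.264 -2.181
5 4 -3.802 5.505
6 4 12.530 -4.103
7 4 -7.885 7.906

(exact arithmetic carried between steps; '≈' marks a value shown rounded to 6 d.p. or computed from one; I and e_prev carry over from the previous line; the table rounds u and y to 3 d.p., halves away from zero)
n=0: y=0, sp=4, e=sp−y=4; I=4, D=e−e_prev=4; u=5/4·4+0·4+1/4·4=6; next y=-2/5·0+1/2·6=3
n=1: y=3, sp=4, e=sp−y=1; I=5, D=e−e_prev=-3; u=5/4·1+0·5+1/4·(-3)=0.5; next y=-2/5·3+1/2·0.5=-0.95
n=2: y=-0.95, sp=4, e=sp−y=4.95; I=9.95, D=e−e_prev=3.95; u=5/4·4.95+0·9.95+1/4·3.95=7.175; next y=-2/5·(-0.95)+1/2·7.175=3.9675
n=3: y=3.9675, sp=4, e=sp−y=0.0325; I=9.9825, D=e−e_prev=-4.9175; u=5/4·0.0325+0·9.9825+1/4·(-4.9175)=-1.18875; next y=-2/5·3.9675+1/2·(-1.18875)=-2.181375
n=4: y=-2.181375, sp=4, e=sp−y=6.181375; I=16.163875, D=e−e_prev=6.148875; u=5/4·6.181375+0·16.163875+1/4·6.148875≈9.263938; next y=-2/5·(-2.181375)+1/2·9.263938≈5.504519
n=5: y≈5.504519, sp=4, e=sp−y≈-1.504519; I≈14.659356, D=e−e_prev≈-7.685894; u=5/4·(-1.504519)+0·14.659356+1/4·(-7.685894)≈-3.802122; next y=-2/5·5.504519+1/2·(-3.802122)≈-4.102868
n=6: y≈-4.102868, sp=4, e=sp−y≈8.102868; I≈22.762225, D=e−e_prev≈9.607387; u=5/4·8.102868+0·22.762225+1/4·9.607387≈12.530432; next y=-2/5·(-4.102868)+1/2·12.530432≈7.906364
n=7: y≈7.906364, sp=4, e=sp−y≈-3.906364; I≈18.855861, D=e−e_prev≈-12.009232; u=5/4·(-3.906364)+0·18.855861+1/4·(-12.009232)≈-7.885262; next y=-2/5·7.906364+1/2·(-7.885262)≈-7.105177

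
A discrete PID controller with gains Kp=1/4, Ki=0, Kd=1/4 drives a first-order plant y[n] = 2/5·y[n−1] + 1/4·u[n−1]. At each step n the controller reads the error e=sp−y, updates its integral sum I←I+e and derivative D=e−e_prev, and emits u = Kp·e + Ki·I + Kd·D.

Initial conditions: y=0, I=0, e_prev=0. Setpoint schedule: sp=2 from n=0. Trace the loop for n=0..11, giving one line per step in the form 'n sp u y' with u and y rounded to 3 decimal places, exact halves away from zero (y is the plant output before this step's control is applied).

(exact arithmetic carried between steps; '≈' marks a value shown rounded to 6 d.p. or computed from one; I and e_prev carry over from the previous line; the table rounds u and y to 3 d.p., halves away from zero)
n=0: y=0, sp=2, e=sp−y=2; I=2, D=e−e_prev=2; u=1/4·2+0·2+1/4·2=1; next y=2/5·0+1/4·1=0.25
n=1: y=0.25, sp=2, e=sp−y=1.75; I=3.75, D=e−e_prev=-0.25; u=1/4·1.75+0·3.75+1/4·(-0.25)=0.375; next y=2/5·0.25+1/4·0.375=0.19375
n=2: y=0.19375, sp=2, e=sp−y=1.80625; I=5.55625, D=e−e_prev=0.05625; u=1/4·1.80625+0·5.55625+1/4·0.05625=0.465625; next y=2/5·0.19375+1/4·0.465625≈0.193906
n=3: y≈0.193906, sp=2, e=sp−y≈1.806094; I≈7.362344, D=e−e_prev≈-0.000156; u=1/4·1.806094+0·7.362344+1/4·(-0.000156)≈0.451484; next y=2/5·0.193906+1/4·0.451484≈0.190434
n=4: y≈0.190434, sp=2, e=sp−y≈1.809566; I≈9.171910, D=e−e_prev≈0.003473; u=1/4·1.809566+0·9.171910+1/4·0.003473≈0.453260; next y=2/5·0.190434+1/4·0.453260≈0.189488
n=5: y≈0.189488, sp=2, e=sp−y≈1.810512; I≈10.982422, D=e−e_prev≈0.000945; u=1/4·1.810512+0·10.982422+1/4·0.000945≈0.452864; next y=2/5·0.189488+1/4·0.452864≈0.189011
n=6: y≈0.189011, sp=2, e=sp−y≈1.810989; I≈12.793410, D=e−e_prev≈0.000477; u=1/4·1.810989+0·12.793410+1/4·0.000477≈0.452866; next y=2/5·0.189011+1/4·0.452866≈0.188821
n=7: y≈0.188821, sp=2, e=sp−y≈1.811179; I≈14.604589, D=e−e_prev≈0.000190; u=1/4·1.811179+0·14.604589+1/4·0.000190≈0.452842; next y=2/5·0.188821+1/4·0.452842≈0.188739
n=8: y≈0.188739, sp=2, e=sp−y≈1.811261; I≈16.415850, D=e−e_prev≈0.000082; u=1/4·1.811261+0·16.415850+1/4·0.000082≈0.452836; next y=2/5·0.188739+1/4·0.452836≈0.188705
n=9: y≈0.188705, sp=2, e=sp−y≈1.811295; I≈18.227146, D=e−e_prev≈0.000034; u=1/4·1.811295+0·18.227146+1/4·0.000034≈0.452832; next y=2/5·0.188705+1/4·0.452832≈0.188690
n=10: y≈0.188690, sp=2, e=sp−y≈1.811310; I≈20.038456, D=e−e_prev≈0.000015; u=1/4·1.811310+0·20.038456+1/4·0.000015≈0.452831; next y=2/5·0.188690+1/4·0.452831≈0.188684
n=11: y≈0.188684, sp=2, e=sp−y≈1.811316; I≈21.849772, D=e−e_prev≈0.000006; u=1/4·1.811316+0·21.849772+1/4·0.000006≈0.452831; next y=2/5·0.188684+1/4·0.452831≈0.188681

0 2 1.000 0.000
1 2 0.375 0.250
2 2 0.466 0.194
3 2 0.451 0.194
4 2 0.453 0.190
5 2 0.453 0.189
6 2 0.453 0.189
7 2 0.453 0.189
8 2 0.453 0.189
9 2 0.453 0.189
10 2 0.453 0.189
11 2 0.453 0.189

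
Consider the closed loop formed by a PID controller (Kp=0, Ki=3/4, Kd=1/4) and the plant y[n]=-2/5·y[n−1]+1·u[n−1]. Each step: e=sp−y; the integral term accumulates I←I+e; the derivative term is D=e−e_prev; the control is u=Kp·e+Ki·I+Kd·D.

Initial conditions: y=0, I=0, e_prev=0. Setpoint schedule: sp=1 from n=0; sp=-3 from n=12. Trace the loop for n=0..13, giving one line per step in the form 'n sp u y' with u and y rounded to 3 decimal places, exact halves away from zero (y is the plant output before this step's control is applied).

0 1 1.000 0.000
1 1 0.500 1.000
2 1 1.650 0.100
3 1 0.590 1.610
4 1 2.174 -0.054
5 1 0.299 2.196
6 1 2.740 -0.579
7 1 -0.320 2.971
8 1 3.569 -1.509
9 1 -1.351 4.173
10 1 4.882 -3.020
11 1 -3.011 6.090
12 -3 2.986 -5.447
13 -3 -7.675 5.165

(exact arithmetic carried between steps; '≈' marks a value shown rounded to 6 d.p. or computed from one; I and e_prev carry over from the previous line; the table rounds u and y to 3 d.p., halves away from zero)
n=0: y=0, sp=1, e=sp−y=1; I=1, D=e−e_prev=1; u=0·1+3/4·1+1/4·1=1; next y=-2/5·0+1·1=1
n=1: y=1, sp=1, e=sp−y=0; I=1, D=e−e_prev=-1; u=0·0+3/4·1+1/4·(-1)=0.5; next y=-2/5·1+1·0.5=0.1
n=2: y=0.1, sp=1, e=sp−y=0.9; I=1.9, D=e−e_prev=0.9; u=0·0.9+3/4·1.9+1/4·0.9=1.65; next y=-2/5·0.1+1·1.65=1.61
n=3: y=1.61, sp=1, e=sp−y=-0.61; I=1.29, D=e−e_prev=-1.51; u=0·(-0.61)+3/4·1.29+1/4·(-1.51)=0.59; next y=-2/5·1.61+1·0.59=-0.054
n=4: y=-0.054, sp=1, e=sp−y=1.054; I=2.344, D=e−e_prev=1.664; u=0·1.054+3/4·2.344+1/4·1.664=2.174; next y=-2/5·(-0.054)+1·2.174=2.1956
n=5: y=2.1956, sp=1, e=sp−y=-1.1956; I=1.1484, D=e−e_prev=-2.2496; u=0·(-1.1956)+3/4·1.1484+1/4·(-2.2496)=0.2989; next y=-2/5·2.1956+1·0.2989=-0.57934
n=6: y=-0.57934, sp=1, e=sp−y=1.57934; I=2.72774, D=e−e_prev=2.77494; u=0·1.57934+3/4·2.72774+1/4·2.77494=2.73954; next y=-2/5·(-0.57934)+1·2.73954=2.971276
n=7: y=2.971276, sp=1, e=sp−y=-1.971276; I=0.756464, D=e−e_prev=-3.550616; u=0·(-1.971276)+3/4·0.756464+1/4·(-3.550616)=-0.320306; next y=-2/5·2.971276+1·(-0.320306)≈-1.508816
n=8: y≈-1.508816, sp=1, e=sp−y≈2.508816; I≈3.265280, D=e−e_prev≈4.480092; u=0·2.508816+3/4·3.265280+1/4·4.480092≈3.568983; next y=-2/5·(-1.508816)+1·3.568983≈4.172510
n=9: y≈4.172510, sp=1, e=sp−y≈-3.172510; I≈0.092770, D=e−e_prev≈-5.681326; u=0·(-3.172510)+3/4·0.092770+1/4·(-5.681326)≈-1.350754; next y=-2/5·4.172510+1·(-1.350754)≈-3.019758
n=10: y≈-3.019758, sp=1, e=sp−y≈4.019758; I≈4.112528, D=e−e_prev≈7.192268; u=0·4.019758+3/4·4.112528+1/4·7.192268≈4.882463; next y=-2/5·(-3.019758)+1·4.882463≈6.090366
n=11: y≈6.090366, sp=1, e=sp−y≈-5.090366; I≈-0.977838, D=e−e_prev≈-9.110124; u=0·(-5.090366)+3/4·(-0.977838)+1/4·(-9.110124)≈-3.010909; next y=-2/5·6.090366+1·(-3.010909)≈-5.447056
n=12: y≈-5.447056, sp=-3, e=sp−y≈2.447056; I≈1.469218, D=e−e_prev≈7.537422; u=0·2.447056+3/4·1.469218+1/4·7.537422≈2.986269; next y=-2/5·(-5.447056)+1·2.986269≈5.165091
n=13: y≈5.165091, sp=-3, e=sp−y≈-8.165091; I≈-6.695873, D=e−e_prev≈-10.612147; u=0·(-8.165091)+3/4·(-6.695873)+1/4·(-10.612147)≈-7.674942; next y=-2/5·5.165091+1·(-7.674942)≈-9.740978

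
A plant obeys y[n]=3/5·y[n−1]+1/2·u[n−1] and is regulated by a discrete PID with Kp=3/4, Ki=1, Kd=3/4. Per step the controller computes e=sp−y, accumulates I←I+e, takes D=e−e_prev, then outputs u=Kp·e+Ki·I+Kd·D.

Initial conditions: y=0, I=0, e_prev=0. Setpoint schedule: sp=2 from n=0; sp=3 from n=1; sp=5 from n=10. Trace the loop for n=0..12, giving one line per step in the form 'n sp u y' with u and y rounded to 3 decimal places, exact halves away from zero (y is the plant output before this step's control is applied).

0 2 5.000 0.000
1 3 1.750 2.500
2 3 3.688 2.375
3 3 1.984 3.269
4 3 3.174 2.953
5 3 1.970 3.359
6 3 2.812 3.000
7 3 2.028 3.206
8 3 2.647 2.938
9 3 2.137 3.086
10 5 7.577 2.920
11 5 1.481 5.541
12 5 6.595 4.065

(exact arithmetic carried between steps; '≈' marks a value shown rounded to 6 d.p. or computed from one; I and e_prev carry over from the previous line; the table rounds u and y to 3 d.p., halves away from zero)
n=0: y=0, sp=2, e=sp−y=2; I=2, D=e−e_prev=2; u=3/4·2+1·2+3/4·2=5; next y=3/5·0+1/2·5=2.5
n=1: y=2.5, sp=3, e=sp−y=0.5; I=2.5, D=e−e_prev=-1.5; u=3/4·0.5+1·2.5+3/4·(-1.5)=1.75; next y=3/5·2.5+1/2·1.75=2.375
n=2: y=2.375, sp=3, e=sp−y=0.625; I=3.125, D=e−e_prev=0.125; u=3/4·0.625+1·3.125+3/4·0.125=3.6875; next y=3/5·2.375+1/2·3.6875=3.26875
n=3: y=3.26875, sp=3, e=sp−y=-0.26875; I=2.85625, D=e−e_prev=-0.89375; u=3/4·(-0.26875)+1·2.85625+3/4·(-0.89375)=1.984375; next y=3/5·3.26875+1/2·1.984375≈2.953438
n=4: y≈2.953438, sp=3, e=sp−y≈0.046563; I≈2.902813, D=e−e_prev≈0.315313; u=3/4·0.046563+1·2.902813+3/4·0.315313≈3.174219; next y=3/5·2.953438+1/2·3.174219≈3.359172
n=5: y≈3.359172, sp=3, e=sp−y≈-0.359172; I≈2.543641, D=e−e_prev≈-0.405734; u=3/4·(-0.359172)+1·2.543641+3/4·(-0.405734)≈1.969961; next y=3/5·3.359172+1/2·1.969961≈3.000484
n=6: y≈3.000484, sp=3, e=sp−y≈-0.000484; I≈2.543157, D=e−e_prev≈0.358688; u=3/4·(-0.000484)+1·2.543157+3/4·0.358688≈2.811811; next y=3/5·3.000484+1/2·2.811811≈3.206195
n=7: y≈3.206195, sp=3, e=sp−y≈-0.206195; I≈2.336962, D=e−e_prev≈-0.205712; u=3/4·(-0.206195)+1·2.336962+3/4·(-0.205712)≈2.028031; next y=3/5·3.206195+1/2·2.028031≈2.937733
n=8: y≈2.937733, sp=3, e=sp−y≈0.062267; I≈2.399229, D=e−e_prev≈0.268463; u=3/4·0.062267+1·2.399229+3/4·0.268463≈2.647276; next y=3/5·2.937733+1/2·2.647276≈3.086278
n=9: y≈3.086278, sp=3, e=sp−y≈-0.086278; I≈2.312951, D=e−e_prev≈-0.148545; u=3/4·(-0.086278)+1·2.312951+3/4·(-0.148545)≈2.136834; next y=3/5·3.086278+1/2·2.136834≈2.920184
n=10: y≈2.920184, sp=5, e=sp−y≈2.079816; I≈4.392767, D=e−e_prev≈2.166094; u=3/4·2.079816+1·4.392767+3/4·2.166094≈7.577200; next y=3/5·2.920184+1/2·7.577200≈5.540710
n=11: y≈5.540710, sp=5, e=sp−y≈-0.540710; I≈3.852057, D=e−e_prev≈-2.620527; u=3/4·(-0.540710)+1·3.852057+3/4·(-2.620527)≈1.481129; next y=3/5·5.540710+1/2·1.481129≈4.064991
n=12: y≈4.064991, sp=5, e=sp−y≈0.935009; I≈4.787066, D=e−e_prev≈1.475719; u=3/4·0.935009+1·4.787066+3/4·1.475719≈6.595113; next y=3/5·4.064991+1/2·6.595113≈5.736551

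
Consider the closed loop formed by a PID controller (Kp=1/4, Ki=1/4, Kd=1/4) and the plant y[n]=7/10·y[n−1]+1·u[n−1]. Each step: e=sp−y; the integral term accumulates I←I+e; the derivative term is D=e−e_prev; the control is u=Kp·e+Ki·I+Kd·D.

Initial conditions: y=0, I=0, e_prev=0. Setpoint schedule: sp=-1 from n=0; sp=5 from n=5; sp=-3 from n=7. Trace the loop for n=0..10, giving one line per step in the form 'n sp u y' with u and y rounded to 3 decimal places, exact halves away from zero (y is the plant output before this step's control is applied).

(exact arithmetic carried between steps; '≈' marks a value shown rounded to 6 d.p. or computed from one; I and e_prev carry over from the previous line; the table rounds u and y to 3 d.p., halves away from zero)
n=0: y=0, sp=-1, e=sp−y=-1; I=-1, D=e−e_prev=-1; u=1/4·(-1)+1/4·(-1)+1/4·(-1)=-0.75; next y=7/10·0+1·(-0.75)=-0.75
n=1: y=-0.75, sp=-1, e=sp−y=-0.25; I=-1.25, D=e−e_prev=0.75; u=1/4·(-0.25)+1/4·(-1.25)+1/4·0.75=-0.1875; next y=7/10·(-0.75)+1·(-0.1875)=-0.7125
n=2: y=-0.7125, sp=-1, e=sp−y=-0.2875; I=-1.5375, D=e−e_prev=-0.0375; u=1/4·(-0.2875)+1/4·(-1.5375)+1/4·(-0.0375)=-0.465625; next y=7/10·(-0.7125)+1·(-0.465625)=-0.964375
n=3: y=-0.964375, sp=-1, e=sp−y=-0.035625; I=-1.573125, D=e−e_prev=0.251875; u=1/4·(-0.035625)+1/4·(-1.573125)+1/4·0.251875≈-0.339219; next y=7/10·(-0.964375)+1·(-0.339219)≈-1.014281
n=4: y≈-1.014281, sp=-1, e=sp−y≈0.014281; I≈-1.558844, D=e−e_prev≈0.049906; u=1/4·0.014281+1/4·(-1.558844)+1/4·0.049906≈-0.373664; next y=7/10·(-1.014281)+1·(-0.373664)≈-1.083661
n=5: y≈-1.083661, sp=5, e=sp−y≈6.083661; I≈4.524817, D=e−e_prev≈6.069380; u=1/4·6.083661+1/4·4.524817+1/4·6.069380≈4.169464; next y=7/10·(-1.083661)+1·4.169464≈3.410902
n=6: y≈3.410902, sp=5, e=sp−y≈1.589098; I≈6.113915, D=e−e_prev≈-4.494563; u=1/4·1.589098+1/4·6.113915+1/4·(-4.494563)≈0.802113; next y=7/10·3.410902+1·0.802113≈3.189744
n=7: y≈3.189744, sp=-3, e=sp−y≈-6.189744; I≈-0.075829, D=e−e_prev≈-7.778842; u=1/4·(-6.189744)+1/4·(-0.075829)+1/4·(-7.778842)≈-3.511104; next y=7/10·3.189744+1·(-3.511104)≈-1.278283
n=8: y≈-1.278283, sp=-3, e=sp−y≈-1.721717; I≈-1.797546, D=e−e_prev≈4.468027; u=1/4·(-1.721717)+1/4·(-1.797546)+1/4·4.468027≈0.237191; next y=7/10·(-1.278283)+1·0.237191≈-0.657607
n=9: y≈-0.657607, sp=-3, e=sp−y≈-2.342393; I≈-4.139939, D=e−e_prev≈-0.620676; u=1/4·(-2.342393)+1/4·(-4.139939)+1/4·(-0.620676)≈-1.775752; next y=7/10·(-0.657607)+1·(-1.775752)≈-2.236077
n=10: y≈-2.236077, sp=-3, e=sp−y≈-0.763923; I≈-4.903862, D=e−e_prev≈1.578470; u=1/4·(-0.763923)+1/4·(-4.903862)+1/4·1.578470≈-1.022329; next y=7/10·(-2.236077)+1·(-1.022329)≈-2.587583

0 -1 -0.750 0.000
1 -1 -0.188 -0.750
2 -1 -0.466 -0.713
3 -1 -0.339 -0.964
4 -1 -0.374 -1.014
5 5 4.169 -1.084
6 5 0.802 3.411
7 -3 -3.511 3.190
8 -3 0.237 -1.278
9 -3 -1.776 -0.658
10 -3 -1.022 -2.236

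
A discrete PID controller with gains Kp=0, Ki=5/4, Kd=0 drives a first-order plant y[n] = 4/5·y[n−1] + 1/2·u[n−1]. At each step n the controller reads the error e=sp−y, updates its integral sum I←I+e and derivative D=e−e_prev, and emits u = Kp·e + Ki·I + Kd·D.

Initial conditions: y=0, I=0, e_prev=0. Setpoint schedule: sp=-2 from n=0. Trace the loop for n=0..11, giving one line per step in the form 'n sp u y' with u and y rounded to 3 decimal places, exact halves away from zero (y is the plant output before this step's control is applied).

0 -2 -2.500 0.000
1 -2 -3.438 -1.250
2 -2 -2.539 -2.719
3 -2 -0.733 -3.445
4 -2 0.670 -3.122
5 -2 0.873 -2.163
6 -2 -0.009 -1.294
7 -2 -1.210 -1.040
8 -2 -1.914 -1.437
9 -2 -1.781 -2.106
10 -2 -1.062 -2.576
11 -2 -0.323 -2.591

(exact arithmetic carried between steps; '≈' marks a value shown rounded to 6 d.p. or computed from one; I and e_prev carry over from the previous line; the table rounds u and y to 3 d.p., halves away from zero)
n=0: y=0, sp=-2, e=sp−y=-2; I=-2, D=e−e_prev=-2; u=0·(-2)+5/4·(-2)+0·(-2)=-2.5; next y=4/5·0+1/2·(-2.5)=-1.25
n=1: y=-1.25, sp=-2, e=sp−y=-0.75; I=-2.75, D=e−e_prev=1.25; u=0·(-0.75)+5/4·(-2.75)+0·1.25=-3.4375; next y=4/5·(-1.25)+1/2·(-3.4375)=-2.71875
n=2: y=-2.71875, sp=-2, e=sp−y=0.71875; I=-2.03125, D=e−e_prev=1.46875; u=0·0.71875+5/4·(-2.03125)+0·1.46875≈-2.539063; next y=4/5·(-2.71875)+1/2·(-2.539063)≈-3.444531
n=3: y≈-3.444531, sp=-2, e=sp−y≈1.444531; I≈-0.586719, D=e−e_prev≈0.725781; u=0·1.444531+5/4·(-0.586719)+0·0.725781≈-0.733398; next y=4/5·(-3.444531)+1/2·(-0.733398)≈-3.122324
n=4: y≈-3.122324, sp=-2, e=sp−y≈1.122324; I≈0.535605, D=e−e_prev≈-0.322207; u=0·1.122324+5/4·0.535605+0·(-0.322207)≈0.669507; next y=4/5·(-3.122324)+1/2·0.669507≈-2.163106
n=5: y≈-2.163106, sp=-2, e=sp−y≈0.163106; I≈0.698711, D=e−e_prev≈-0.959218; u=0·0.163106+5/4·0.698711+0·(-0.959218)≈0.873389; next y=4/5·(-2.163106)+1/2·0.873389≈-1.293790
n=6: y≈-1.293790, sp=-2, e=sp−y≈-0.706210; I≈-0.007498, D=e−e_prev≈-0.869316; u=0·(-0.706210)+5/4·(-0.007498)+0·(-0.869316)≈-0.009373; next y=4/5·(-1.293790)+1/2·(-0.009373)≈-1.039719
n=7: y≈-1.039719, sp=-2, e=sp−y≈-0.960281; I≈-0.967780, D=e−e_prev≈-0.254071; u=0·(-0.960281)+5/4·(-0.967780)+0·(-0.254071)≈-1.209725; next y=4/5·(-1.039719)+1/2·(-1.209725)≈-1.436637
n=8: y≈-1.436637, sp=-2, e=sp−y≈-0.563363; I≈-1.531143, D=e−e_prev≈0.396919; u=0·(-0.563363)+5/4·(-1.531143)+0·0.396919≈-1.913928; next y=4/5·(-1.436637)+1/2·(-1.913928)≈-2.106274
n=9: y≈-2.106274, sp=-2, e=sp−y≈0.106274; I≈-1.424869, D=e−e_prev≈0.669637; u=0·0.106274+5/4·(-1.424869)+0·0.669637≈-1.781086; next y=4/5·(-2.106274)+1/2·(-1.781086)≈-2.575562
n=10: y≈-2.575562, sp=-2, e=sp−y≈0.575562; I≈-0.849307, D=e−e_prev≈0.469288; u=0·0.575562+5/4·(-0.849307)+0·0.469288≈-1.061633; next y=4/5·(-2.575562)+1/2·(-1.061633)≈-2.591266
n=11: y≈-2.591266, sp=-2, e=sp−y≈0.591266; I≈-0.258040, D=e−e_prev≈0.015704; u=0·0.591266+5/4·(-0.258040)+0·0.015704≈-0.322550; next y=4/5·(-2.591266)+1/2·(-0.322550)≈-2.234288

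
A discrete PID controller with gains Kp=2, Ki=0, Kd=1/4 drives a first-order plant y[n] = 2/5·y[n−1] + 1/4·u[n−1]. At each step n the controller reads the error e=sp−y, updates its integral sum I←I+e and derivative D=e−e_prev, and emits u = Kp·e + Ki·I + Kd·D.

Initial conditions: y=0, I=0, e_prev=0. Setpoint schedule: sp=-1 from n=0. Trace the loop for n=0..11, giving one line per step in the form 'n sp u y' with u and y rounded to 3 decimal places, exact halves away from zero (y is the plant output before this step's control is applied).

0 -1 -2.250 0.000
1 -1 -0.734 -0.563
2 -1 -1.221 -0.409
3 -1 -1.047 -0.469
4 -1 -1.106 -0.449
5 -1 -1.086 -0.456
6 -1 -1.093 -0.454
7 -1 -1.090 -0.455
8 -1 -1.091 -0.454
9 -1 -1.091 -0.455
10 -1 -1.091 -0.455
11 -1 -1.091 -0.455

(exact arithmetic carried between steps; '≈' marks a value shown rounded to 6 d.p. or computed from one; I and e_prev carry over from the previous line; the table rounds u and y to 3 d.p., halves away from zero)
n=0: y=0, sp=-1, e=sp−y=-1; I=-1, D=e−e_prev=-1; u=2·(-1)+0·(-1)+1/4·(-1)=-2.25; next y=2/5·0+1/4·(-2.25)=-0.5625
n=1: y=-0.5625, sp=-1, e=sp−y=-0.4375; I=-1.4375, D=e−e_prev=0.5625; u=2·(-0.4375)+0·(-1.4375)+1/4·0.5625=-0.734375; next y=2/5·(-0.5625)+1/4·(-0.734375)≈-0.408594
n=2: y≈-0.408594, sp=-1, e=sp−y≈-0.591406; I≈-2.028906, D=e−e_prev≈-0.153906; u=2·(-0.591406)+0·(-2.028906)+1/4·(-0.153906)≈-1.221289; next y=2/5·(-0.408594)+1/4·(-1.221289)≈-0.468760
n=3: y≈-0.468760, sp=-1, e=sp−y≈-0.531240; I≈-2.560146, D=e−e_prev≈0.060166; u=2·(-0.531240)+0·(-2.560146)+1/4·0.060166≈-1.047439; next y=2/5·(-0.468760)+1/4·(-1.047439)≈-0.449364
n=4: y≈-0.449364, sp=-1, e=sp−y≈-0.550636; I≈-3.110783, D=e−e_prev≈-0.019396; u=2·(-0.550636)+0·(-3.110783)+1/4·(-0.019396)≈-1.106122; next y=2/5·(-0.449364)+1/4·(-1.106122)≈-0.456276
n=5: y≈-0.456276, sp=-1, e=sp−y≈-0.543724; I≈-3.654507, D=e−e_prev≈0.006912; u=2·(-0.543724)+0·(-3.654507)+1/4·0.006912≈-1.085720; next y=2/5·(-0.456276)+1/4·(-1.085720)≈-0.453940
n=6: y≈-0.453940, sp=-1, e=sp−y≈-0.546060; I≈-4.200567, D=e−e_prev≈-0.002335; u=2·(-0.546060)+0·(-4.200567)+1/4·(-0.002335)≈-1.092703; next y=2/5·(-0.453940)+1/4·(-1.092703)≈-0.454752
n=7: y≈-0.454752, sp=-1, e=sp−y≈-0.545248; I≈-4.745815, D=e−e_prev≈0.000812; u=2·(-0.545248)+0·(-4.745815)+1/4·0.000812≈-1.090293; next y=2/5·(-0.454752)+1/4·(-1.090293)≈-0.454474
n=8: y≈-0.454474, sp=-1, e=sp−y≈-0.545526; I≈-5.291341, D=e−e_prev≈-0.000278; u=2·(-0.545526)+0·(-5.291341)+1/4·(-0.000278)≈-1.091121; next y=2/5·(-0.454474)+1/4·(-1.091121)≈-0.454570
n=9: y≈-0.454570, sp=-1, e=sp−y≈-0.545430; I≈-5.836771, D=e−e_prev≈0.000096; u=2·(-0.545430)+0·(-5.836771)+1/4·0.000096≈-1.090836; next y=2/5·(-0.454570)+1/4·(-1.090836)≈-0.454537
n=10: y≈-0.454537, sp=-1, e=sp−y≈-0.545463; I≈-6.382234, D=e−e_prev≈-0.000033; u=2·(-0.545463)+0·(-6.382234)+1/4·(-0.000033)≈-1.090934; next y=2/5·(-0.454537)+1/4·(-1.090934)≈-0.454548
n=11: y≈-0.454548, sp=-1, e=sp−y≈-0.545452; I≈-6.927685, D=e−e_prev≈0.000011; u=2·(-0.545452)+0·(-6.927685)+1/4·0.000011≈-1.090900; next y=2/5·(-0.454548)+1/4·(-1.090900)≈-0.454544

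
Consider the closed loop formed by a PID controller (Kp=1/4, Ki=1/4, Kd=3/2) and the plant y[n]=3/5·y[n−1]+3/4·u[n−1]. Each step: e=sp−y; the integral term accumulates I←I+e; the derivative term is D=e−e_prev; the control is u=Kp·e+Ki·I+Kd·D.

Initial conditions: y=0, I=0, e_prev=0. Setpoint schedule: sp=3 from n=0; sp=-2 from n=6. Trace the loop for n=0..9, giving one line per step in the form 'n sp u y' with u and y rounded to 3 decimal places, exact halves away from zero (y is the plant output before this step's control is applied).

(exact arithmetic carried between steps; '≈' marks a value shown rounded to 6 d.p. or computed from one; I and e_prev carry over from the previous line; the table rounds u and y to 3 d.p., halves away from zero)
n=0: y=0, sp=3, e=sp−y=3; I=3, D=e−e_prev=3; u=1/4·3+1/4·3+3/2·3=6; next y=3/5·0+3/4·6=4.5
n=1: y=4.5, sp=3, e=sp−y=-1.5; I=1.5, D=e−e_prev=-4.5; u=1/4·(-1.5)+1/4·1.5+3/2·(-4.5)=-6.75; next y=3/5·4.5+3/4·(-6.75)=-2.3625
n=2: y=-2.3625, sp=3, e=sp−y=5.3625; I=6.8625, D=e−e_prev=6.8625; u=1/4·5.3625+1/4·6.8625+3/2·6.8625=13.35; next y=3/5·(-2.3625)+3/4·13.35=8.595
n=3: y=8.595, sp=3, e=sp−y=-5.595; I=1.2675, D=e−e_prev=-10.9575; u=1/4·(-5.595)+1/4·1.2675+3/2·(-10.9575)=-17.518125; next y=3/5·8.595+3/4·(-17.518125)≈-7.981594
n=4: y≈-7.981594, sp=3, e=sp−y≈10.981594; I≈12.249094, D=e−e_prev≈16.576594; u=1/4·10.981594+1/4·12.249094+3/2·16.576594≈30.672563; next y=3/5·(-7.981594)+3/4·30.672563≈18.215466
n=5: y≈18.215466, sp=3, e=sp−y≈-15.215466; I≈-2.966372, D=e−e_prev≈-26.197059; u=1/4·(-15.215466)+1/4·(-2.966372)+3/2·(-26.197059)≈-43.841048; next y=3/5·18.215466+3/4·(-43.841048)≈-21.951507
n=6: y≈-21.951507, sp=-2, e=sp−y≈19.951507; I≈16.985135, D=e−e_prev≈35.166973; u=1/4·19.951507+1/4·16.985135+3/2·35.166973≈61.984619; next y=3/5·(-21.951507)+3/4·61.984619≈33.317560
n=7: y≈33.317560, sp=-2, e=sp−y≈-35.317560; I≈-18.332425, D=e−e_prev≈-55.269067; u=1/4·(-35.317560)+1/4·(-18.332425)+3/2·(-55.269067)≈-96.316097; next y=3/5·33.317560+3/4·(-96.316097)≈-52.246537
n=8: y≈-52.246537, sp=-2, e=sp−y≈50.246537; I≈31.914112, D=e−e_prev≈85.564097; u=1/4·50.246537+1/4·31.914112+3/2·85.564097≈148.886308; next y=3/5·(-52.246537)+3/4·148.886308≈80.316809
n=9: y≈80.316809, sp=-2, e=sp−y≈-82.316809; I≈-50.402697, D=e−e_prev≈-132.563346; u=1/4·(-82.316809)+1/4·(-50.402697)+3/2·(-132.563346)≈-232.024895; next y=3/5·80.316809+3/4·(-232.024895)≈-125.828586

0 3 6.000 0.000
1 3 -6.750 4.500
2 3 13.350 -2.363
3 3 -17.518 8.595
4 3 30.673 -7.982
5 3 -43.841 18.215
6 -2 61.985 -21.952
7 -2 -96.316 33.318
8 -2 148.886 -52.247
9 -2 -232.025 80.317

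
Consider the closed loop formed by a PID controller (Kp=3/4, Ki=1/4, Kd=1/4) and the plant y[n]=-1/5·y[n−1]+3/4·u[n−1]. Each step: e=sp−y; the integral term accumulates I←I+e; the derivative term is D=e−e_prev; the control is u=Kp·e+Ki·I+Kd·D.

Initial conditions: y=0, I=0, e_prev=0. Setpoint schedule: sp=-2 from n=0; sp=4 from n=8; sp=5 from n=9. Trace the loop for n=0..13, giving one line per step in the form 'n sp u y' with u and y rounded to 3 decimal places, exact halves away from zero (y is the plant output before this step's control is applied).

(exact arithmetic carried between steps; '≈' marks a value shown rounded to 6 d.p. or computed from one; I and e_prev carry over from the previous line; the table rounds u and y to 3 d.p., halves away from zero)
n=0: y=0, sp=-2, e=sp−y=-2; I=-2, D=e−e_prev=-2; u=3/4·(-2)+1/4·(-2)+1/4·(-2)=-2.5; next y=-1/5·0+3/4·(-2.5)=-1.875
n=1: y=-1.875, sp=-2, e=sp−y=-0.125; I=-2.125, D=e−e_prev=1.875; u=3/4·(-0.125)+1/4·(-2.125)+1/4·1.875=-0.15625; next y=-1/5·(-1.875)+3/4·(-0.15625)≈0.257813
n=2: y≈0.257813, sp=-2, e=sp−y≈-2.257813; I≈-4.382813, D=e−e_prev≈-2.132813; u=3/4·(-2.257813)+1/4·(-4.382813)+1/4·(-2.132813)≈-3.322266; next y=-1/5·0.257813+3/4·(-3.322266)≈-2.543262
n=3: y≈-2.543262, sp=-2, e=sp−y≈0.543262; I≈-3.839551, D=e−e_prev≈2.801074; u=3/4·0.543262+1/4·(-3.839551)+1/4·2.801074≈0.147827; next y=-1/5·(-2.543262)+3/4·0.147827≈0.619523
n=4: y≈0.619523, sp=-2, e=sp−y≈-2.619523; I≈-6.459073, D=e−e_prev≈-3.162784; u=3/4·(-2.619523)+1/4·(-6.459073)+1/4·(-3.162784)≈-4.370107; next y=-1/5·0.619523+3/4·(-4.370107)≈-3.401484
n=5: y≈-3.401484, sp=-2, e=sp−y≈1.401484; I≈-5.057589, D=e−e_prev≈4.021007; u=3/4·1.401484+1/4·(-5.057589)+1/4·4.021007≈0.791968; next y=-1/5·(-3.401484)+3/4·0.791968≈1.274273
n=6: y≈1.274273, sp=-2, e=sp−y≈-3.274273; I≈-8.331862, D=e−e_prev≈-4.675757; u=3/4·(-3.274273)+1/4·(-8.331862)+1/4·(-4.675757)≈-5.707609; next y=-1/5·1.274273+3/4·(-5.707609)≈-4.535562
n=7: y≈-4.535562, sp=-2, e=sp−y≈2.535562; I≈-5.796300, D=e−e_prev≈5.809834; u=3/4·2.535562+1/4·(-5.796300)+1/4·5.809834≈1.905055; next y=-1/5·(-4.535562)+3/4·1.905055≈2.335903
n=8: y≈2.335903, sp=4, e=sp−y≈1.664097; I≈-4.132204, D=e−e_prev≈-0.871465; u=3/4·1.664097+1/4·(-4.132204)+1/4·(-0.871465)≈-0.002845; next y=-1/5·2.335903+3/4·(-0.002845)≈-0.469314
n=9: y≈-0.469314, sp=5, e=sp−y≈5.469314; I≈1.337111, D=e−e_prev≈3.805217; u=3/4·5.469314+1/4·1.337111+1/4·3.805217≈5.387568; next y=-1/5·(-0.469314)+3/4·5.387568≈4.134538
n=10: y≈4.134538, sp=5, e=sp−y≈0.865462; I≈2.202572, D=e−e_prev≈-4.603853; u=3/4·0.865462+1/4·2.202572+1/4·(-4.603853)≈0.048776; next y=-1/5·4.134538+3/4·0.048776≈-0.790326
n=11: y≈-0.790326, sp=5, e=sp−y≈5.790326; I≈7.992898, D=e−e_prev≈4.924864; u=3/4·5.790326+1/4·7.992898+1/4·4.924864≈7.572185; next y=-1/5·(-0.790326)+3/4·7.572185≈5.837204
n=12: y≈5.837204, sp=5, e=sp−y≈-0.837204; I≈7.155694, D=e−e_prev≈-6.627529; u=3/4·(-0.837204)+1/4·7.155694+1/4·(-6.627529)≈-0.495862; next y=-1/5·5.837204+3/4·(-0.495862)≈-1.539337
n=13: y≈-1.539337, sp=5, e=sp−y≈6.539337; I≈13.695031, D=e−e_prev≈7.376541; u=3/4·6.539337+1/4·13.695031+1/4·7.376541≈10.172396; next y=-1/5·(-1.539337)+3/4·10.172396≈7.937164

0 -2 -2.500 0.000
1 -2 -0.156 -1.875
2 -2 -3.322 0.258
3 -2 0.148 -2.543
4 -2 -4.370 0.620
5 -2 0.792 -3.401
6 -2 -5.708 1.274
7 -2 1.905 -4.536
8 4 -0.003 2.336
9 5 5.388 -0.469
10 5 0.049 4.135
11 5 7.572 -0.790
12 5 -0.496 5.837
13 5 10.172 -1.539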